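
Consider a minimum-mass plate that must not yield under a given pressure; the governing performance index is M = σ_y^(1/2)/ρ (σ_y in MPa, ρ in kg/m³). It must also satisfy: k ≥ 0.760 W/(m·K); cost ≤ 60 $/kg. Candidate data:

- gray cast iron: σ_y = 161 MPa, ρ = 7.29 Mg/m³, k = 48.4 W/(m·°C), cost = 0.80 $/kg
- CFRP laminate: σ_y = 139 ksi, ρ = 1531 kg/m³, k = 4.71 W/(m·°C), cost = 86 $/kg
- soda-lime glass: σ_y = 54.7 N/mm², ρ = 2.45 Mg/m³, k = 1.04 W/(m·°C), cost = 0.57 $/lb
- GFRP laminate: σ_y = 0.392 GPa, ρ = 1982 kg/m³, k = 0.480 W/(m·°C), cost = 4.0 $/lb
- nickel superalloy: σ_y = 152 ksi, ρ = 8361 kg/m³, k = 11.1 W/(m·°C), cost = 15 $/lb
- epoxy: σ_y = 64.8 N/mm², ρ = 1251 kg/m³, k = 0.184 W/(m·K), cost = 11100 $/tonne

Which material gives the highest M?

Screen on constraints: k ≥ 0.760 W/(m·K); cost ≤ 60 $/kg. Survivors: gray cast iron, soda-lime glass, nickel superalloy.
Putting every candidate on a common basis:
  gray cast iron: σ_y = 161.0 MPa, ρ = 7290 kg/m³
  soda-lime glass: σ_y = 54.70 MPa, ρ = 2450 kg/m³
  nickel superalloy: σ_y = 1048 MPa, ρ = 8361 kg/m³
  nickel superalloy: M = 3.87×10⁻³
  soda-lime glass: M = 3.02×10⁻³
  gray cast iron: M = 1.74×10⁻³
The maximum is for nickel superalloy.

nickel superalloy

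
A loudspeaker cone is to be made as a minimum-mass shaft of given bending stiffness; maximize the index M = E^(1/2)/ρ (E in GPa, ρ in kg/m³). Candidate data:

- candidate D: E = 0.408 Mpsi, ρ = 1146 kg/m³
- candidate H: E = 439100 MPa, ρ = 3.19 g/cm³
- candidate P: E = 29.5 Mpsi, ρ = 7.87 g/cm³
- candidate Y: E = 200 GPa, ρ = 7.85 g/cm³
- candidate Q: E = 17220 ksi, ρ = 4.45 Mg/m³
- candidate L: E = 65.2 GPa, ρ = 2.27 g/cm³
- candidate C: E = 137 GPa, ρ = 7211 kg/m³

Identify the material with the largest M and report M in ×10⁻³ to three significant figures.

Convert each candidate to consistent units, then evaluate M:
  candidate D: E = 2.813 GPa, ρ = 1146 kg/m³
  candidate H: E = 439.1 GPa, ρ = 3190 kg/m³
  candidate P: E = 203.4 GPa, ρ = 7870 kg/m³
  candidate Y: E = 200.0 GPa, ρ = 7850 kg/m³
  candidate Q: E = 118.7 GPa, ρ = 4450 kg/m³
  candidate L: E = 65.20 GPa, ρ = 2270 kg/m³
  candidate C: E = 137.0 GPa, ρ = 7211 kg/m³
  candidate H: M = 6.57×10⁻³
  candidate L: M = 3.56×10⁻³
  candidate Q: M = 2.45×10⁻³
  candidate P: M = 1.81×10⁻³
  candidate Y: M = 1.80×10⁻³
  candidate C: M = 1.62×10⁻³
  candidate D: M = 1.46×10⁻³
Candidate H ranks first.

candidate H, M = 6.57×10⁻³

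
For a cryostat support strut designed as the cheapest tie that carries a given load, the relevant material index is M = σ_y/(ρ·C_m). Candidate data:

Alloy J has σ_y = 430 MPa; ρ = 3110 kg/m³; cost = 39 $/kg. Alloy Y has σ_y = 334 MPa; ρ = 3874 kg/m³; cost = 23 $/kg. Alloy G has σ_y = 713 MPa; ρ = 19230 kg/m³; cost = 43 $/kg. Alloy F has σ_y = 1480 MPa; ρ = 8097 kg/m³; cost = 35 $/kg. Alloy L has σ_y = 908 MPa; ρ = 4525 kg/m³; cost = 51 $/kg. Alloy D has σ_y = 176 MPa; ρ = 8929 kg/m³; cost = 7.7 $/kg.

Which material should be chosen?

Computing M directly (units already consistent):
  alloy F: M = 5.22 kN·m per $
  alloy L: M = 3.93 kN·m per $
  alloy Y: M = 3.75 kN·m per $
  alloy J: M = 3.55 kN·m per $
  alloy D: M = 2.56 kN·m per $
  alloy G: M = 0.862 kN·m per $
Highest index: alloy F.

alloy F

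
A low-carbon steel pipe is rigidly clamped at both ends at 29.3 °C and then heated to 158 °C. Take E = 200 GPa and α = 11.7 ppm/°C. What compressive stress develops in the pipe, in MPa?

ΔT = 128.7 K. Constrained thermal stress σ = E·α·ΔT = 200.0×10³ MPa × 11.7×10⁻⁶ × 128.7 = 301 MPa (compressive).

301 MPa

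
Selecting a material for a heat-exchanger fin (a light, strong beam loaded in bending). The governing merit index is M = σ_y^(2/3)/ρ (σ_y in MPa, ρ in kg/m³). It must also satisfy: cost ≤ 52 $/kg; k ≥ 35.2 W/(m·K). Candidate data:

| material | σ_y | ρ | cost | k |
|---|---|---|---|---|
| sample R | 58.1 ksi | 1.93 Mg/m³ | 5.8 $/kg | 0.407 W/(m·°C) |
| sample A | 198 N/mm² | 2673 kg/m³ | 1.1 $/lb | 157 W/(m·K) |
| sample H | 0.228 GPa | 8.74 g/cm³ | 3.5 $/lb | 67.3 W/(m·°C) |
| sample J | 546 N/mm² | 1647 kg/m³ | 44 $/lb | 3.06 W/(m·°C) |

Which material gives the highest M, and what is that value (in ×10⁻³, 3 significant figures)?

sample A, M = 12.7×10⁻³

Screen on constraints: cost ≤ 52 $/kg; k ≥ 35.2 W/(m·K). Survivors: sample A, sample H.
Putting every candidate on a common basis:
  sample A: σ_y = 198.0 MPa, ρ = 2673 kg/m³
  sample H: σ_y = 228.0 MPa, ρ = 8740 kg/m³
  sample A: M = 12.7×10⁻³
  sample H: M = 4.27×10⁻³
The maximum is for sample A.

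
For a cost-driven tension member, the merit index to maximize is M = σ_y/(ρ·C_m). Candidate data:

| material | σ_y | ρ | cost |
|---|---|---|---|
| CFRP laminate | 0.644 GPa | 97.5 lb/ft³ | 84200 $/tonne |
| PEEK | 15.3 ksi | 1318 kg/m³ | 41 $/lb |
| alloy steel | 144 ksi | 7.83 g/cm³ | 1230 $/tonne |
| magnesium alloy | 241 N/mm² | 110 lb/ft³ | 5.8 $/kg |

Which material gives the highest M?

alloy steel

After converting to SI:
  CFRP laminate: σ_y = 644.0 MPa, ρ = 1562 kg/m³, cost = 84.20 $/kg
  PEEK: σ_y = 105.5 MPa, ρ = 1318 kg/m³, cost = 90.39 $/kg
  alloy steel: σ_y = 992.8 MPa, ρ = 7830 kg/m³, cost = 1.230 $/kg
  magnesium alloy: σ_y = 241.0 MPa, ρ = 1762 kg/m³, cost = 5.800 $/kg
  alloy steel: M = 103 kN·m per $
  magnesium alloy: M = 23.6 kN·m per $
  CFRP laminate: M = 4.90 kN·m per $
  PEEK: M = 0.885 kN·m per $
The maximum is for alloy steel.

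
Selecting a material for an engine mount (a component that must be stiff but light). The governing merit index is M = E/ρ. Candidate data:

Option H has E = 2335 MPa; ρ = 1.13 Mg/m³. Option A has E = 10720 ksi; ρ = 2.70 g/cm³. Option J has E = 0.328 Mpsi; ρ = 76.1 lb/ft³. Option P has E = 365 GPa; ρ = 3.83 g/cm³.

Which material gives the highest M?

Normalizing units and computing the index:
  option H: E = 2.335 GPa, ρ = 1130 kg/m³
  option A: E = 73.91 GPa, ρ = 2700 kg/m³
  option J: E = 2.261 GPa, ρ = 1219 kg/m³
  option P: E = 365.0 GPa, ρ = 3830 kg/m³
  option P: M = 95.3 MN·m/kg
  option A: M = 27.4 MN·m/kg
  option H: M = 2.07 MN·m/kg
  option J: M = 1.86 MN·m/kg
Option P has the largest M.

option P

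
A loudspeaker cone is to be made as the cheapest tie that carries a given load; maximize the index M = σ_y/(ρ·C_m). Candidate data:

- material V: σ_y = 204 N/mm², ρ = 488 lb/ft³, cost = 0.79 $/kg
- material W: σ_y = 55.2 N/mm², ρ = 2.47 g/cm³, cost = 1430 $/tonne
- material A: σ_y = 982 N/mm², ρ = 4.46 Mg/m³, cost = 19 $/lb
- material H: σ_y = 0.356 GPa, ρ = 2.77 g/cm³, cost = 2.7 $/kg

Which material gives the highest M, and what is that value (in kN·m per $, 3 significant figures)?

material H, M = 47.6 kN·m per $

After converting to SI:
  material V: σ_y = 204.0 MPa, ρ = 7817 kg/m³, cost = 0.7900 $/kg
  material W: σ_y = 55.20 MPa, ρ = 2470 kg/m³, cost = 1.430 $/kg
  material A: σ_y = 982.0 MPa, ρ = 4460 kg/m³, cost = 41.89 $/kg
  material H: σ_y = 356.0 MPa, ρ = 2770 kg/m³, cost = 2.700 $/kg
  material H: M = 47.6 kN·m per $
  material V: M = 33.0 kN·m per $
  material W: M = 15.6 kN·m per $
  material A: M = 5.26 kN·m per $
Highest index: material H.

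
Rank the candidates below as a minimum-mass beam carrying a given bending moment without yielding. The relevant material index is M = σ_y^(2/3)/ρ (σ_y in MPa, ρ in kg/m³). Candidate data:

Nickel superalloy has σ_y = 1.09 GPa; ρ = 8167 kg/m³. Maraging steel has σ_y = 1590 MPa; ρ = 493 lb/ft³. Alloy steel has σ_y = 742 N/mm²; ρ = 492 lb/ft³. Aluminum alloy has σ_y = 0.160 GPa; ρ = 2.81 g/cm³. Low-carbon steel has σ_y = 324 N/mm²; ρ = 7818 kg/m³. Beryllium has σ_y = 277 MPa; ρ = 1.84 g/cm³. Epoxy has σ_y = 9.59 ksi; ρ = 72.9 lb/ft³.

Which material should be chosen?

Normalizing units and computing the index:
  nickel superalloy: σ_y = 1090 MPa, ρ = 8167 kg/m³
  maraging steel: σ_y = 1590 MPa, ρ = 7897 kg/m³
  alloy steel: σ_y = 742.0 MPa, ρ = 7881 kg/m³
  aluminum alloy: σ_y = 160.0 MPa, ρ = 2810 kg/m³
  low-carbon steel: σ_y = 324.0 MPa, ρ = 7818 kg/m³
  beryllium: σ_y = 277.0 MPa, ρ = 1840 kg/m³
  epoxy: σ_y = 66.12 MPa, ρ = 1168 kg/m³
  beryllium: M = 23.1×10⁻³
  maraging steel: M = 17.3×10⁻³
  epoxy: M = 14.0×10⁻³
  nickel superalloy: M = 13.0×10⁻³
  aluminum alloy: M = 10.5×10⁻³
  alloy steel: M = 10.4×10⁻³
  low-carbon steel: M = 6.03×10⁻³
The maximum is for beryllium.

beryllium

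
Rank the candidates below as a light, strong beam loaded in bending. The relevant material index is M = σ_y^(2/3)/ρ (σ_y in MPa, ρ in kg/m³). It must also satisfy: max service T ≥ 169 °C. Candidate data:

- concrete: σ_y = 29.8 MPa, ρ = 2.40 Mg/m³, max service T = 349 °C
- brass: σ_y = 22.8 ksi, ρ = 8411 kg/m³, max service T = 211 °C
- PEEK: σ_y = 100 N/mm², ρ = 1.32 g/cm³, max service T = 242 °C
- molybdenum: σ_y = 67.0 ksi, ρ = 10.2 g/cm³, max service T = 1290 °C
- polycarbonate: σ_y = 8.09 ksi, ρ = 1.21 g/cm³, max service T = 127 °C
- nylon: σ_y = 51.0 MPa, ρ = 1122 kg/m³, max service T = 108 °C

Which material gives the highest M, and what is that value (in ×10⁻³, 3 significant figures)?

Screen on constraints: max service T ≥ 169 °C. Survivors: concrete, brass, PEEK, molybdenum.
In SI units:
  concrete: σ_y = 29.80 MPa, ρ = 2400 kg/m³
  brass: σ_y = 157.2 MPa, ρ = 8411 kg/m³
  PEEK: σ_y = 100.0 MPa, ρ = 1320 kg/m³
  molybdenum: σ_y = 461.9 MPa, ρ = 10200 kg/m³
  PEEK: M = 16.3×10⁻³
  molybdenum: M = 5.86×10⁻³
  concrete: M = 4.00×10⁻³
  brass: M = 3.46×10⁻³
PEEK ranks first.

PEEK, M = 16.3×10⁻³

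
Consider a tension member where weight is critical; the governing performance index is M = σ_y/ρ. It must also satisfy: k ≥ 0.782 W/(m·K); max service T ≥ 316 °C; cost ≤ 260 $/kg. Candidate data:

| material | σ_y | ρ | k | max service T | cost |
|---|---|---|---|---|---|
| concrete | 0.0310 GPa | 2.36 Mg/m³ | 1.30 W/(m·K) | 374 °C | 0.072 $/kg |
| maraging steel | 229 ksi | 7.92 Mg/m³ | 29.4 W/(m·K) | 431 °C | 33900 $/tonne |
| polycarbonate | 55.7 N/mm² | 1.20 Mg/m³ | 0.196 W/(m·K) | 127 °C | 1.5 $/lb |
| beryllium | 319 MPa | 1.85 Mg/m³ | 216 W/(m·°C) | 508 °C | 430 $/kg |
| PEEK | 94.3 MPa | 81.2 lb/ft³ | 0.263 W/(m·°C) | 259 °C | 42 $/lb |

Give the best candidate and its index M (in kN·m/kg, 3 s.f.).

Screen on constraints: k ≥ 0.782 W/(m·K); max service T ≥ 316 °C; cost ≤ 260 $/kg. Survivors: concrete, maraging steel.
Normalizing units and computing the index:
  concrete: σ_y = 31.00 MPa, ρ = 2360 kg/m³
  maraging steel: σ_y = 1579 MPa, ρ = 7920 kg/m³
  maraging steel: M = 199 kN·m/kg
  concrete: M = 13.1 kN·m/kg
The maximum is for maraging steel.

maraging steel, M = 199 kN·m/kg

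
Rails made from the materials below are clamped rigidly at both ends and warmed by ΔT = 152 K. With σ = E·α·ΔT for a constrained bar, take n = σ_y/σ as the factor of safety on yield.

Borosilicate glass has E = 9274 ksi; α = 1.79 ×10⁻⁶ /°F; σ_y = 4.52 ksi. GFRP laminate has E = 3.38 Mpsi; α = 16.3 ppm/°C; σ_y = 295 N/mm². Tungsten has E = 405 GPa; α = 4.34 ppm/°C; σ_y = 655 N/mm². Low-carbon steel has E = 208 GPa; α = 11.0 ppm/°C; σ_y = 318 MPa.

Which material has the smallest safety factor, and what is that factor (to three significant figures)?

Per material, after unit conversion:
  borosilicate glass: E = 63.94, α = 3.22, σ_y = 31.16 → σ = 31.3 MPa, n = 0.995
  GFRP laminate: E = 23.30, α = 16.3, σ_y = 295.0 → σ = 57.7 MPa, n = 5.11
  tungsten: E = 405.0, α = 4.34, σ_y = 655.0 → σ = 267 MPa, n = 2.45
  low-carbon steel: E = 208.0, α = 11.0, σ_y = 318.0 → σ = 348 MPa, n = 0.914
The minimum is low-carbon steel at n = 0.914.

low-carbon steel, n = 0.914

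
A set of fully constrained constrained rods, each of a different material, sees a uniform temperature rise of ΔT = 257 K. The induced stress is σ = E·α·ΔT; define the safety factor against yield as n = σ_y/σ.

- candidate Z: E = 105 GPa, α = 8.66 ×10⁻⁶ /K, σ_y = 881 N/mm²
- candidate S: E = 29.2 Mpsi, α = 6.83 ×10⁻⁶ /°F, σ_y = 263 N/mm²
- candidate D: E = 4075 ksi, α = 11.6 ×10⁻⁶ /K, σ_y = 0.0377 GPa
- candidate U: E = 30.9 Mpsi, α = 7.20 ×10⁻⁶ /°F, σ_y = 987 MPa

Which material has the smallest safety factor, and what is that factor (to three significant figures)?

Per material, after unit conversion:
  candidate Z: E = 105.0, α = 8.66, σ_y = 881.0 → σ = 234 MPa, n = 3.77
  candidate S: E = 201.3, α = 12.3, σ_y = 263.0 → σ = 636 MPa, n = 0.413
  candidate D: E = 28.10, α = 11.6, σ_y = 37.70 → σ = 83.8 MPa, n = 0.450
  candidate U: E = 213.0, α = 13.0, σ_y = 987.0 → σ = 710 MPa, n = 1.39
Candidate S has the lowest safety factor, n = 0.413.

candidate S, n = 0.413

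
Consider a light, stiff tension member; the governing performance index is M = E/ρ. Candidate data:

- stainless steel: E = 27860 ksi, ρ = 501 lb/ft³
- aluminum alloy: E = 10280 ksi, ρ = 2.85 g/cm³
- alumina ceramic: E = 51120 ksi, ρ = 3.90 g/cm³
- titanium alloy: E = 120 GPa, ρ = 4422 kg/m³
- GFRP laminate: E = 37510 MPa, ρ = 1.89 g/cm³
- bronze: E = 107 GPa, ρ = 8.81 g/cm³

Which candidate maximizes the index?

alumina ceramic

Normalizing units and computing the index:
  stainless steel: E = 192.1 GPa, ρ = 8025 kg/m³
  aluminum alloy: E = 70.88 GPa, ρ = 2850 kg/m³
  alumina ceramic: E = 352.5 GPa, ρ = 3900 kg/m³
  titanium alloy: E = 120.0 GPa, ρ = 4422 kg/m³
  GFRP laminate: E = 37.51 GPa, ρ = 1890 kg/m³
  bronze: E = 107.0 GPa, ρ = 8810 kg/m³
  alumina ceramic: M = 90.4 MN·m/kg
  titanium alloy: M = 27.1 MN·m/kg
  aluminum alloy: M = 24.9 MN·m/kg
  stainless steel: M = 23.9 MN·m/kg
  GFRP laminate: M = 19.8 MN·m/kg
  bronze: M = 12.1 MN·m/kg
The maximum is for alumina ceramic.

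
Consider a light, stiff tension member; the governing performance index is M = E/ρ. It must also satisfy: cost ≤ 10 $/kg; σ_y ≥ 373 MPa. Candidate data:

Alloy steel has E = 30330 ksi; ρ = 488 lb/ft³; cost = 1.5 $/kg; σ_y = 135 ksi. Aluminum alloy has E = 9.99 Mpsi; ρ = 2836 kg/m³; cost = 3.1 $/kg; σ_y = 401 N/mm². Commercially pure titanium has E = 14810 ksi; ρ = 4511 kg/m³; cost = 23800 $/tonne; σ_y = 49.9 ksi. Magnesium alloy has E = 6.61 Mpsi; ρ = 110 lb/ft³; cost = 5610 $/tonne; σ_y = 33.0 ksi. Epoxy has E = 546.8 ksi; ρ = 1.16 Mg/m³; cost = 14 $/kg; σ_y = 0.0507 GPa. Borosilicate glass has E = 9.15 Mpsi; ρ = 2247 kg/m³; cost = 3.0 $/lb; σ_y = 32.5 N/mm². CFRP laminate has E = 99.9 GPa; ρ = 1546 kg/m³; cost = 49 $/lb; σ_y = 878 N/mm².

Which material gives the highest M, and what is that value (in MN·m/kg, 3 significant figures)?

alloy steel, M = 26.8 MN·m/kg

Screen on constraints: cost ≤ 10 $/kg; σ_y ≥ 373 MPa. Survivors: alloy steel, aluminum alloy.
Convert each candidate to consistent units, then evaluate M:
  alloy steel: E = 209.1 GPa, ρ = 7817 kg/m³
  aluminum alloy: E = 68.88 GPa, ρ = 2836 kg/m³
  alloy steel: M = 26.8 MN·m/kg
  aluminum alloy: M = 24.3 MN·m/kg
Highest index: alloy steel.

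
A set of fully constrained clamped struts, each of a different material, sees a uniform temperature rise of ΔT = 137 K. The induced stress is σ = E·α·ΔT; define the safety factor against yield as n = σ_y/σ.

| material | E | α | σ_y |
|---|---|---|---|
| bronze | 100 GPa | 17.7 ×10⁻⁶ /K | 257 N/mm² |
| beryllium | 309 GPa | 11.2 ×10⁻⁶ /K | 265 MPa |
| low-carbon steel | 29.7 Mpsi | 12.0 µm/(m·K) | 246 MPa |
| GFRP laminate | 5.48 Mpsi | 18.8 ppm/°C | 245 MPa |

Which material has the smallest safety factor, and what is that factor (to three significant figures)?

In consistent units (E in GPa, α in ×10⁻⁶/K, σ_y in MPa):
  bronze: E = 100.0, α = 17.7, σ_y = 257.0 → σ = 242 MPa, n = 1.06
  beryllium: E = 309.0, α = 11.2, σ_y = 265.0 → σ = 474 MPa, n = 0.559
  low-carbon steel: E = 204.8, α = 12.0, σ_y = 246.0 → σ = 337 MPa, n = 0.731
  GFRP laminate: E = 37.78, α = 18.8, σ_y = 245.0 → σ = 97.3 MPa, n = 2.52
Smallest n: beryllium with n = 0.559.

beryllium, n = 0.559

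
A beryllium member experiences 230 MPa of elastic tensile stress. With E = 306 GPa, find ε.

7.52×10⁻⁴

ε = σ/E = 230 / 306000 = 7.52×10⁻⁴.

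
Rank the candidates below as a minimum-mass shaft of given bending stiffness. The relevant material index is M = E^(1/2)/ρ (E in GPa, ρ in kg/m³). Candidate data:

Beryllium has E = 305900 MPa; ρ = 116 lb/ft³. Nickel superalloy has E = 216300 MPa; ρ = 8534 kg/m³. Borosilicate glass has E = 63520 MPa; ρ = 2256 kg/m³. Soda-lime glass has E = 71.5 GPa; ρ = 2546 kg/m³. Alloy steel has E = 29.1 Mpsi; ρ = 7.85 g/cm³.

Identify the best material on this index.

beryllium

Convert each candidate to consistent units, then evaluate M:
  beryllium: E = 305.9 GPa, ρ = 1858 kg/m³
  nickel superalloy: E = 216.3 GPa, ρ = 8534 kg/m³
  borosilicate glass: E = 63.52 GPa, ρ = 2256 kg/m³
  soda-lime glass: E = 71.50 GPa, ρ = 2546 kg/m³
  alloy steel: E = 200.6 GPa, ρ = 7850 kg/m³
  beryllium: M = 9.41×10⁻³
  borosilicate glass: M = 3.53×10⁻³
  soda-lime glass: M = 3.32×10⁻³
  alloy steel: M = 1.80×10⁻³
  nickel superalloy: M = 1.72×10⁻³
Beryllium ranks first.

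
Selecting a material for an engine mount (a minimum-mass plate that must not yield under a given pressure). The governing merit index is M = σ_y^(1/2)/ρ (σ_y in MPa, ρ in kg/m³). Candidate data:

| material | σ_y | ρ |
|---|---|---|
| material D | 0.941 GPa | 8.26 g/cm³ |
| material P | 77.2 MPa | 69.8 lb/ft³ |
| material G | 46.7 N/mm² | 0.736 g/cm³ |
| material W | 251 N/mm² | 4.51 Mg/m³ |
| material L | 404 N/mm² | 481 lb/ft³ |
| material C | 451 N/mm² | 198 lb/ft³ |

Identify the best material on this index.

material G

Convert each candidate to consistent units, then evaluate M:
  material D: σ_y = 941.0 MPa, ρ = 8260 kg/m³
  material P: σ_y = 77.20 MPa, ρ = 1118 kg/m³
  material G: σ_y = 46.70 MPa, ρ = 736.0 kg/m³
  material W: σ_y = 251.0 MPa, ρ = 4510 kg/m³
  material L: σ_y = 404.0 MPa, ρ = 7705 kg/m³
  material C: σ_y = 451.0 MPa, ρ = 3172 kg/m³
  material G: M = 9.28×10⁻³
  material P: M = 7.86×10⁻³
  material C: M = 6.70×10⁻³
  material D: M = 3.71×10⁻³
  material W: M = 3.51×10⁻³
  material L: M = 2.61×10⁻³
Highest index: material G.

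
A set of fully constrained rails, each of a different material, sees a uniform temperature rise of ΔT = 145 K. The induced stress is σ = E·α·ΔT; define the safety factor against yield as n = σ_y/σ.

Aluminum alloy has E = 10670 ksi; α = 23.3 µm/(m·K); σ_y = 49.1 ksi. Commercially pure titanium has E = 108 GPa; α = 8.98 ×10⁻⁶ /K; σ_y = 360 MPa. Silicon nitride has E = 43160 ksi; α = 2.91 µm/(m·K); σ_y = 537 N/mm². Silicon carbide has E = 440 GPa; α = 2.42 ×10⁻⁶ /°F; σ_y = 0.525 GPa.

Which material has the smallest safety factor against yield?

In consistent units (E in GPa, α in ×10⁻⁶/K, σ_y in MPa):
  aluminum alloy: E = 73.57, α = 23.3, σ_y = 338.5 → σ = 249 MPa, n = 1.36
  commercially pure titanium: E = 108.0, α = 8.98, σ_y = 360.0 → σ = 141 MPa, n = 2.56
  silicon nitride: E = 297.6, α = 2.91, σ_y = 537.0 → σ = 126 MPa, n = 4.28
  silicon carbide: E = 440.0, α = 4.36, σ_y = 525.0 → σ = 278 MPa, n = 1.89
Smallest n: aluminum alloy with n = 1.36.

aluminum alloy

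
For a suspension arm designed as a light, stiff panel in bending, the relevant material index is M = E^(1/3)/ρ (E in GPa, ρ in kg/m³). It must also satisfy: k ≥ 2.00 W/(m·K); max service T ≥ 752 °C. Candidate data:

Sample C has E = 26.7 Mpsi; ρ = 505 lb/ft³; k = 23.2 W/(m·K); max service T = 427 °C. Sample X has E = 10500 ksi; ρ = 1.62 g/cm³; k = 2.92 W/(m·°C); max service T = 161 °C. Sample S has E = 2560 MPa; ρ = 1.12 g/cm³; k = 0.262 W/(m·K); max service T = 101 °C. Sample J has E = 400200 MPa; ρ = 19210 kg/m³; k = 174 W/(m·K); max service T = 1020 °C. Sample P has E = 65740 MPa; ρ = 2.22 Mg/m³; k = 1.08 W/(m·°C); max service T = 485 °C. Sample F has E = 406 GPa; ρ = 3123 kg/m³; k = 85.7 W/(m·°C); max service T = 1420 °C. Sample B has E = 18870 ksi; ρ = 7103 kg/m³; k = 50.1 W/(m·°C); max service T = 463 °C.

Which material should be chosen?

Screen on constraints: k ≥ 2.00 W/(m·K); max service T ≥ 752 °C. Survivors: sample J, sample F.
Putting every candidate on a common basis:
  sample J: E = 400.2 GPa, ρ = 19210 kg/m³
  sample F: E = 406.0 GPa, ρ = 3123 kg/m³
  sample F: M = 2.37×10⁻³
  sample J: M = 0.384×10⁻³
The maximum is for sample F.

sample F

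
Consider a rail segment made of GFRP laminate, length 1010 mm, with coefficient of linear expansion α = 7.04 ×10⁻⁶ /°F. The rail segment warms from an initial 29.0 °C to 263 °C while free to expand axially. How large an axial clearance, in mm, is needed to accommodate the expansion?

2.99 mm

Convert α: 7.04×10⁻⁶/°F × (9/5) = 12.7×10⁻⁶/K.
ΔT = 263 − 29.0 = 234.0 K.
ΔL = α·L₀·ΔT = 12.7×10⁻⁶ × 1010 mm × 234.0 K = 2.99 mm.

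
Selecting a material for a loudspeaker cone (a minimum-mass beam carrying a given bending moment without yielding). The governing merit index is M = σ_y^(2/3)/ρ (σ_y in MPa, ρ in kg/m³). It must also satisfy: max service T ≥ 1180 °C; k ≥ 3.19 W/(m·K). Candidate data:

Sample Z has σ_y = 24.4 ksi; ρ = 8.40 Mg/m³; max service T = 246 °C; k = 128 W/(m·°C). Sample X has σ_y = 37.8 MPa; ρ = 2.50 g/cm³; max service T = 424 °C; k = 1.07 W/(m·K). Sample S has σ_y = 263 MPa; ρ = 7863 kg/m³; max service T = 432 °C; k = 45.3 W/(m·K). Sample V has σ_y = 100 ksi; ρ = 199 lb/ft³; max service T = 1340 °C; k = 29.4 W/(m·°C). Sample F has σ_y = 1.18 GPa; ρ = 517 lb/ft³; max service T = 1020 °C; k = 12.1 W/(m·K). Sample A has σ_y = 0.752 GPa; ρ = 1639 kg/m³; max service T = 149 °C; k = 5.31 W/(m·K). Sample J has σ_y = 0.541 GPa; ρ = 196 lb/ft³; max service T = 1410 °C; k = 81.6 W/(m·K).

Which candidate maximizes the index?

sample V

Screen on constraints: max service T ≥ 1180 °C; k ≥ 3.19 W/(m·K). Survivors: sample V, sample J.
In SI units:
  sample V: σ_y = 689.5 MPa, ρ = 3188 kg/m³
  sample J: σ_y = 541.0 MPa, ρ = 3140 kg/m³
  sample V: M = 24.5×10⁻³
  sample J: M = 21.1×10⁻³
The maximum is for sample V.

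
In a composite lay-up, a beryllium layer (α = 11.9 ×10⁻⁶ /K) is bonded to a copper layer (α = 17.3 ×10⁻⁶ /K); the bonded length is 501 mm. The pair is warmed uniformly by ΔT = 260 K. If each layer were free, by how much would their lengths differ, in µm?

703 µm

Δα = |11.9 − 17.3|×10⁻⁶/K = 5.40×10⁻⁶/K.
ΔL_mismatch = Δα·L·ΔT = 5.40×10⁻⁶ × 501.0 mm × 260.0 K = 703 µm.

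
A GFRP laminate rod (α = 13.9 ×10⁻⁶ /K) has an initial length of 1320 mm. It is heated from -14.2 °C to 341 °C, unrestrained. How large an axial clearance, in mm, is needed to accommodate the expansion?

6.52 mm

ΔT = 341 − (-14.2) = 355.2 K.
ΔL = α·L₀·ΔT = 13.9×10⁻⁶ × 1320 mm × 355.2 K = 6.52 mm.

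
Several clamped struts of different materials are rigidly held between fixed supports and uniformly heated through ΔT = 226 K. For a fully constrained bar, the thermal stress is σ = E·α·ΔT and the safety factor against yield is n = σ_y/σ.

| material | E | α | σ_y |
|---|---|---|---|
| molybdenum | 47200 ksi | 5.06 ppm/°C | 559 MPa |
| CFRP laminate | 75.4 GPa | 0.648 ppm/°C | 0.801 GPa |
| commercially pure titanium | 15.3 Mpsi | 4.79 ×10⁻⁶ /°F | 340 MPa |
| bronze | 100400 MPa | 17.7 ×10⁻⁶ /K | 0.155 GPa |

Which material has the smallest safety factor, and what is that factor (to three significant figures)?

With everything in SI (GPa, ×10⁻⁶/K, MPa):
  molybdenum: E = 325.4, α = 5.06, σ_y = 559.0 → σ = 372 MPa, n = 1.50
  CFRP laminate: E = 75.40, α = 0.648, σ_y = 801.0 → σ = 11.0 MPa, n = 72.5
  commercially pure titanium: E = 105.5, α = 8.62, σ_y = 340.0 → σ = 206 MPa, n = 1.65
  bronze: E = 100.4, α = 17.7, σ_y = 155.0 → σ = 402 MPa, n = 0.386
Smallest n: bronze with n = 0.386.

bronze, n = 0.386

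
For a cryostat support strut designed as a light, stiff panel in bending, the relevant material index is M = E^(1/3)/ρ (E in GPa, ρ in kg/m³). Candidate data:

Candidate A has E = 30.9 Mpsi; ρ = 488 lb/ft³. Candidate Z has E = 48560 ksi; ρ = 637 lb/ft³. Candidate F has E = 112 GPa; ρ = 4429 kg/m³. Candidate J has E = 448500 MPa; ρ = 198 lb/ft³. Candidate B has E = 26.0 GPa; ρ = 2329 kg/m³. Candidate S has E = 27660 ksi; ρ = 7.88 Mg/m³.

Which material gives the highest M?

candidate J

After converting to SI:
  candidate A: E = 213.0 GPa, ρ = 7817 kg/m³
  candidate Z: E = 334.8 GPa, ρ = 10200 kg/m³
  candidate F: E = 112.0 GPa, ρ = 4429 kg/m³
  candidate J: E = 448.5 GPa, ρ = 3172 kg/m³
  candidate B: E = 26.00 GPa, ρ = 2329 kg/m³
  candidate S: E = 190.7 GPa, ρ = 7880 kg/m³
  candidate J: M = 2.41×10⁻³
  candidate B: M = 1.27×10⁻³
  candidate F: M = 1.09×10⁻³
  candidate A: M = 0.764×10⁻³
  candidate S: M = 0.730×10⁻³
  candidate Z: M = 0.681×10⁻³
The maximum is for candidate J.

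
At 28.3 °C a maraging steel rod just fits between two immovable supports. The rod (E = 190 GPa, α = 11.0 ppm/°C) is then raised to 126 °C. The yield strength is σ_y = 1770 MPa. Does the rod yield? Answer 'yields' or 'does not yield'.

ΔT = 97.70 K. Constrained thermal stress σ = E·α·ΔT = 190.0×10³ MPa × 11.0×10⁻⁶ × 97.70 = 204 MPa (compressive).
Compare to σ_y = 1770 MPa: σ < σ_y, so it does not yield.

does not yield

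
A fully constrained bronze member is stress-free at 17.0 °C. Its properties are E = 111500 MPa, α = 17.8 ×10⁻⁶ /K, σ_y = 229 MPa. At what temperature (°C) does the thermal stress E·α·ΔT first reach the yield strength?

132 °C

E = 111500 MPa = 111.5 GPa.
E·α·ΔT = 229.0 MPa ⇒ ΔT = 229.0 / (111.5×10³ × 17.8×10⁻⁶) = 115.4 K.
T = 17.0 + 115.4 = 132.4 °C.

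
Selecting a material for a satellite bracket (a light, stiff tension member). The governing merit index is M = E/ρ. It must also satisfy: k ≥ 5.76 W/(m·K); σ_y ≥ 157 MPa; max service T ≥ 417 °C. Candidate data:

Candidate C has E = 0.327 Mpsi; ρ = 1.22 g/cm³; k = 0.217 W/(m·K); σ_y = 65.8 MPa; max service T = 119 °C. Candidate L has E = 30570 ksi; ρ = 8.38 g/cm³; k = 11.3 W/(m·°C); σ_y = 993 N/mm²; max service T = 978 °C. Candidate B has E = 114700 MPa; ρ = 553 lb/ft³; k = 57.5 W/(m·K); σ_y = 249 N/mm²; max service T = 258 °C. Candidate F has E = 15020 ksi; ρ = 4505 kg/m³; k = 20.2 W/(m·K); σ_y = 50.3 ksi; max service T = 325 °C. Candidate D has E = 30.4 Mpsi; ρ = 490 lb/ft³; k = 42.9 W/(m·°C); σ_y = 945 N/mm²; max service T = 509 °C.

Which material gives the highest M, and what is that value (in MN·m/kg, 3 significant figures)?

candidate D, M = 26.7 MN·m/kg

Screen on constraints: k ≥ 5.76 W/(m·K); σ_y ≥ 157 MPa; max service T ≥ 417 °C. Survivors: candidate L, candidate D.
Normalizing units and computing the index:
  candidate L: E = 210.8 GPa, ρ = 8380 kg/m³
  candidate D: E = 209.6 GPa, ρ = 7849 kg/m³
  candidate D: M = 26.7 MN·m/kg
  candidate L: M = 25.2 MN·m/kg
The maximum is for candidate D.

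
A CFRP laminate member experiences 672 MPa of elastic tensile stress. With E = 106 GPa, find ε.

6.34×10⁻³

ε = σ/E = 672 / 106000 = 6.34×10⁻³.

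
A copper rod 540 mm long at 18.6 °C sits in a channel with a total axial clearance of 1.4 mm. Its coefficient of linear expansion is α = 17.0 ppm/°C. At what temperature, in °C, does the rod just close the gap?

171 °C

α·L₀·ΔT = 1.4 mm ⇒ ΔT = 1.4 / (17.0×10⁻⁶ × 540.0) = 152.5 K.
T = 18.6 + 152.5 = 171.1 °C.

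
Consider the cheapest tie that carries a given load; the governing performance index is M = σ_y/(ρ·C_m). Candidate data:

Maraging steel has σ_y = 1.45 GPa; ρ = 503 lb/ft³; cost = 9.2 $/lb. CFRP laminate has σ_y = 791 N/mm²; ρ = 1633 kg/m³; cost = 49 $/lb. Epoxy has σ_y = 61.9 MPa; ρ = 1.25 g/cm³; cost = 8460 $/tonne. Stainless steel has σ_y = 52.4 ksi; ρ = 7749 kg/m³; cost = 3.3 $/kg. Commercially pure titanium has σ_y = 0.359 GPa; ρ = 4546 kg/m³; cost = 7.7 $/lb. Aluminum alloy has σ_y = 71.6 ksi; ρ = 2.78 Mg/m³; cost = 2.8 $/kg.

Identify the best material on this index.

Convert each candidate to consistent units, then evaluate M:
  maraging steel: σ_y = 1450 MPa, ρ = 8057 kg/m³, cost = 20.28 $/kg
  CFRP laminate: σ_y = 791.0 MPa, ρ = 1633 kg/m³, cost = 108.0 $/kg
  epoxy: σ_y = 61.90 MPa, ρ = 1250 kg/m³, cost = 8.460 $/kg
  stainless steel: σ_y = 361.3 MPa, ρ = 7749 kg/m³, cost = 3.300 $/kg
  commercially pure titanium: σ_y = 359.0 MPa, ρ = 4546 kg/m³, cost = 16.98 $/kg
  aluminum alloy: σ_y = 493.7 MPa, ρ = 2780 kg/m³, cost = 2.800 $/kg
  aluminum alloy: M = 63.4 kN·m per $
  stainless steel: M = 14.1 kN·m per $
  maraging steel: M = 8.87 kN·m per $
  epoxy: M = 5.85 kN·m per $
  commercially pure titanium: M = 4.65 kN·m per $
  CFRP laminate: M = 4.48 kN·m per $
Aluminum alloy has the largest M.

aluminum alloy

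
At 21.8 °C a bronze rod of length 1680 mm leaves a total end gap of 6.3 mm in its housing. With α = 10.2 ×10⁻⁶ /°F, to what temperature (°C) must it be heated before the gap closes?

α = 10.2×10⁻⁶/°F × 9/5 = 18.4×10⁻⁶/K.
α·L₀·ΔT = 6.3 mm ⇒ ΔT = 6.3 / (18.4×10⁻⁶ × 1680.0) = 204.2 K.
T = 21.8 + 204.2 = 226.0 °C.

226 °C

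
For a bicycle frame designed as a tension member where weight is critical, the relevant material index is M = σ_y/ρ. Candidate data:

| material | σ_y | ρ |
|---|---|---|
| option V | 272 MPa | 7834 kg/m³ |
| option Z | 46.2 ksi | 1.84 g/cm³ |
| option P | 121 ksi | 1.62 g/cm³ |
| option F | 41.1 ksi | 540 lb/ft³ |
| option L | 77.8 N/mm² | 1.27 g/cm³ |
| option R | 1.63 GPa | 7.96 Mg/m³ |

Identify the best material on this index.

option P

Convert each candidate to consistent units, then evaluate M:
  option V: σ_y = 272.0 MPa, ρ = 7834 kg/m³
  option Z: σ_y = 318.5 MPa, ρ = 1840 kg/m³
  option P: σ_y = 834.3 MPa, ρ = 1620 kg/m³
  option F: σ_y = 283.4 MPa, ρ = 8650 kg/m³
  option L: σ_y = 77.80 MPa, ρ = 1270 kg/m³
  option R: σ_y = 1630 MPa, ρ = 7960 kg/m³
  option P: M = 515 kN·m/kg
  option R: M = 205 kN·m/kg
  option Z: M = 173 kN·m/kg
  option L: M = 61.3 kN·m/kg
  option V: M = 34.7 kN·m/kg
  option F: M = 32.8 kN·m/kg
The maximum is for option P.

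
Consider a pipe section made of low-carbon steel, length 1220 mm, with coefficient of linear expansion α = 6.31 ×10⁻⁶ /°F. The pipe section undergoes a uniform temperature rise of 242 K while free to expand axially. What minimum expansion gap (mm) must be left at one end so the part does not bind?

3.35 mm

Convert α: 6.31×10⁻⁶/°F × (9/5) = 11.4×10⁻⁶/K.
ΔL = α·L₀·ΔT = 11.4×10⁻⁶ × 1220 mm × 242.0 K = 3.35 mm.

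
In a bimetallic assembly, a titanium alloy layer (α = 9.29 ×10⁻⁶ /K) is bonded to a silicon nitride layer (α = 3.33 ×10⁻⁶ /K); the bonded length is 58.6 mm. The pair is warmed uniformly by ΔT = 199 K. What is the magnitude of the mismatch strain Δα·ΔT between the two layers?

1.19×10⁻³

Δα = |9.29 − 3.33|×10⁻⁶/K = 5.96×10⁻⁶/K.
Mismatch strain = Δα·ΔT = 5.96×10⁻⁶ × 199.0 = 1.19×10⁻³.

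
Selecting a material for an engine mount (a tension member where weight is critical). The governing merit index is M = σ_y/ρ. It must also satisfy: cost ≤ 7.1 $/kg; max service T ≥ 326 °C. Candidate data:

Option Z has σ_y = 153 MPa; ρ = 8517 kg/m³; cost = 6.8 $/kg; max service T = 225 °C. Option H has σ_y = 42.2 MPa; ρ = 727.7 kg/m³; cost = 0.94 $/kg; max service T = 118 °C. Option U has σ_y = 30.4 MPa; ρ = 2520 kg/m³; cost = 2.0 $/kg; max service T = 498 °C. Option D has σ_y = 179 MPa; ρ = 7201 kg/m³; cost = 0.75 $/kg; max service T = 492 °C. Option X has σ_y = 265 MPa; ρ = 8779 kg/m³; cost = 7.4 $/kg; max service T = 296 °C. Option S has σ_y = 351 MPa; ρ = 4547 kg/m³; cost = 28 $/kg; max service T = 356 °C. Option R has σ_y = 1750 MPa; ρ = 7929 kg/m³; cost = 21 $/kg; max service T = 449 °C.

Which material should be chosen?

option D

Screen on constraints: cost ≤ 7.1 $/kg; max service T ≥ 326 °C. Survivors: option U, option D.
Per-candidate index values:
  option D: M = 24.9 kN·m/kg
  option U: M = 12.1 kN·m/kg
Option D has the largest M.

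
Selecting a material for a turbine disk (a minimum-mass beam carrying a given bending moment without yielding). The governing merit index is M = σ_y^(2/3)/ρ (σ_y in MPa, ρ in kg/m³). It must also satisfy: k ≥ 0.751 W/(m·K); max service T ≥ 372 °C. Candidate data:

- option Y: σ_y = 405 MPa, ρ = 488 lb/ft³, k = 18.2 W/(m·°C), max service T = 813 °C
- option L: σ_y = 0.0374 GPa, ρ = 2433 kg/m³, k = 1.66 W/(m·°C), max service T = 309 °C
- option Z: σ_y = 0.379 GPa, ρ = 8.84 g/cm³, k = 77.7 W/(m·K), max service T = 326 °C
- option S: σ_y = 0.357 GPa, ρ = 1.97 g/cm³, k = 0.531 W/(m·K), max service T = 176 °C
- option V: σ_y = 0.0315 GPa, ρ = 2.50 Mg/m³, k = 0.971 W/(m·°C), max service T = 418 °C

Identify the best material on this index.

Screen on constraints: k ≥ 0.751 W/(m·K); max service T ≥ 372 °C. Survivors: option Y, option V.
Putting every candidate on a common basis:
  option Y: σ_y = 405.0 MPa, ρ = 7817 kg/m³
  option V: σ_y = 31.50 MPa, ρ = 2500 kg/m³
  option Y: M = 7.00×10⁻³
  option V: M = 3.99×10⁻³
Option Y has the largest M.

option Y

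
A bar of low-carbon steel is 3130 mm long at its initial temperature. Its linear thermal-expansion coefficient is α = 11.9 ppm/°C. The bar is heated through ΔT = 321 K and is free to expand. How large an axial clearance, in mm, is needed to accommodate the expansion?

12.0 mm

ΔL = α·L₀·ΔT = 11.9×10⁻⁶ × 3130 mm × 321.0 K = 12.0 mm.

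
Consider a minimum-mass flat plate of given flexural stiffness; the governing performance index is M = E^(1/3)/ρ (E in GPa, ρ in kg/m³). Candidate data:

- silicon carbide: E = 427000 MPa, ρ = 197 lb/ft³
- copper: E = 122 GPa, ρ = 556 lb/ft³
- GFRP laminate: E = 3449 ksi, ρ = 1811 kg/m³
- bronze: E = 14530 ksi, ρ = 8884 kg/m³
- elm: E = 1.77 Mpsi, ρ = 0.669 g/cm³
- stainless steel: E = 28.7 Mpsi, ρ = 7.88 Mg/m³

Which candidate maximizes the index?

After converting to SI:
  silicon carbide: E = 427.0 GPa, ρ = 3156 kg/m³
  copper: E = 122.0 GPa, ρ = 8906 kg/m³
  GFRP laminate: E = 23.78 GPa, ρ = 1811 kg/m³
  bronze: E = 100.2 GPa, ρ = 8884 kg/m³
  elm: E = 12.20 GPa, ρ = 669.0 kg/m³
  stainless steel: E = 197.9 GPa, ρ = 7880 kg/m³
  elm: M = 3.44×10⁻³
  silicon carbide: M = 2.39×10⁻³
  GFRP laminate: M = 1.59×10⁻³
  stainless steel: M = 0.740×10⁻³
  copper: M = 0.557×10⁻³
  bronze: M = 0.523×10⁻³
Highest index: elm.

elm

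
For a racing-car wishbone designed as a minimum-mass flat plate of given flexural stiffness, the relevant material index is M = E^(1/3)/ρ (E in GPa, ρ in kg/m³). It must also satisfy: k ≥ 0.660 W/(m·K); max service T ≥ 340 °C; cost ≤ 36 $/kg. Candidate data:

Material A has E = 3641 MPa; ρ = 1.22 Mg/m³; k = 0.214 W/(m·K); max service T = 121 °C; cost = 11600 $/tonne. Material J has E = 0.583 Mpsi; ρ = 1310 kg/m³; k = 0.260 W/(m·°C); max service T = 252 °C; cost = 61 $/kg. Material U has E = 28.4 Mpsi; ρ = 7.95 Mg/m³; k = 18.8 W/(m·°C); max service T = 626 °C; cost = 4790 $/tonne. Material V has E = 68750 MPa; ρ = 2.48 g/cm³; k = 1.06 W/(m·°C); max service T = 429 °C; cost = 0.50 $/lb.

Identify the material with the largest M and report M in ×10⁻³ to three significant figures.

material V, M = 1.65×10⁻³

Screen on constraints: k ≥ 0.660 W/(m·K); max service T ≥ 340 °C; cost ≤ 36 $/kg. Survivors: material U, material V.
Putting every candidate on a common basis:
  material U: E = 195.8 GPa, ρ = 7950 kg/m³
  material V: E = 68.75 GPa, ρ = 2480 kg/m³
  material V: M = 1.65×10⁻³
  material U: M = 0.730×10⁻³
Material V ranks first.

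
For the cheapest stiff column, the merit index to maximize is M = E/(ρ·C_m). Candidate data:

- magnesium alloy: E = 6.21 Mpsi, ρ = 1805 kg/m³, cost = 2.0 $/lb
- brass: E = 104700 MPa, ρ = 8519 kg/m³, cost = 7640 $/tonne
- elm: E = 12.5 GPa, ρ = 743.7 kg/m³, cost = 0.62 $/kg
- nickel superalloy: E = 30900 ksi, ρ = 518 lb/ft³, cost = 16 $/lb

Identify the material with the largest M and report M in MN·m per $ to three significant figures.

elm, M = 27.1 MN·m per $

After converting to SI:
  magnesium alloy: E = 42.82 GPa, ρ = 1805 kg/m³, cost = 4.409 $/kg
  brass: E = 104.7 GPa, ρ = 8519 kg/m³, cost = 7.640 $/kg
  elm: E = 12.50 GPa, ρ = 743.7 kg/m³, cost = 0.6200 $/kg
  nickel superalloy: E = 213.0 GPa, ρ = 8298 kg/m³, cost = 35.27 $/kg
  elm: M = 27.1 MN·m per $
  magnesium alloy: M = 5.38 MN·m per $
  brass: M = 1.61 MN·m per $
  nickel superalloy: M = 0.728 MN·m per $
Elm has the largest M.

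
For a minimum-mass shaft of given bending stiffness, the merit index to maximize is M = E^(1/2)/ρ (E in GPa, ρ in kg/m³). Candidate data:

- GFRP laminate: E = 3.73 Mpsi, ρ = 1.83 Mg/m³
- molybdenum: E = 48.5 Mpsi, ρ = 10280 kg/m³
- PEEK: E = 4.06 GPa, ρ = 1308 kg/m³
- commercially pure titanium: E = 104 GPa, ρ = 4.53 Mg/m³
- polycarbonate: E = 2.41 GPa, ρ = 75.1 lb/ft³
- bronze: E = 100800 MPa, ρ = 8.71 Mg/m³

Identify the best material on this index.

Normalizing units and computing the index:
  GFRP laminate: E = 25.72 GPa, ρ = 1830 kg/m³
  molybdenum: E = 334.4 GPa, ρ = 10280 kg/m³
  PEEK: E = 4.060 GPa, ρ = 1308 kg/m³
  commercially pure titanium: E = 104.0 GPa, ρ = 4530 kg/m³
  polycarbonate: E = 2.410 GPa, ρ = 1203 kg/m³
  bronze: E = 100.8 GPa, ρ = 8710 kg/m³
  GFRP laminate: M = 2.77×10⁻³
  commercially pure titanium: M = 2.25×10⁻³
  molybdenum: M = 1.78×10⁻³
  PEEK: M = 1.54×10⁻³
  polycarbonate: M = 1.29×10⁻³
  bronze: M = 1.15×10⁻³
Highest index: GFRP laminate.

GFRP laminate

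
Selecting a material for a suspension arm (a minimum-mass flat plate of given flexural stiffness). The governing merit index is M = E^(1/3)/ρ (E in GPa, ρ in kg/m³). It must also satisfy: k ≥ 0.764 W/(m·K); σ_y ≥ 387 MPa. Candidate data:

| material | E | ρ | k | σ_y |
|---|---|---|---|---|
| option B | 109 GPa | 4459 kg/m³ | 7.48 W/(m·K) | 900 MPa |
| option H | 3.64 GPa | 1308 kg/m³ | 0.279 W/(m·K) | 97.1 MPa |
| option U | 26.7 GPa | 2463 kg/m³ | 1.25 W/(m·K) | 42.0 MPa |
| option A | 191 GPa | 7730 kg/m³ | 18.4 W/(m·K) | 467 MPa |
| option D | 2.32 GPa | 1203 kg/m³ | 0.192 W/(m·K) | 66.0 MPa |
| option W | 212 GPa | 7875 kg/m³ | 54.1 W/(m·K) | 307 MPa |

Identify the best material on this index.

Screen on constraints: k ≥ 0.764 W/(m·K); σ_y ≥ 387 MPa. Survivors: option B, option A.
Computing M directly (units already consistent):
  option B: M = 1.07×10⁻³
  option A: M = 0.745×10⁻³
The maximum is for option B.

option B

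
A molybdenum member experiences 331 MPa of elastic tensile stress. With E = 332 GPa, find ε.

9.97×10⁻⁴

ε = σ/E = 331 / 332000 = 9.97×10⁻⁴.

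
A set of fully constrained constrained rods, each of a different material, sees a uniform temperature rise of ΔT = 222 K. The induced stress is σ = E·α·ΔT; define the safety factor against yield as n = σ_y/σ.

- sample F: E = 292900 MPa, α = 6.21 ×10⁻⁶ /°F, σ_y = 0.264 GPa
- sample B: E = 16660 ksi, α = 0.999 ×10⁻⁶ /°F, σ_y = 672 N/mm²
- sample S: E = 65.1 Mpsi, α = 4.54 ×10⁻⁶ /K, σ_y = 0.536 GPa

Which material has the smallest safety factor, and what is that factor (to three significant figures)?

With everything in SI (GPa, ×10⁻⁶/K, MPa):
  sample F: E = 292.9, α = 11.2, σ_y = 264.0 → σ = 727 MPa, n = 0.363
  sample B: E = 114.9, α = 1.80, σ_y = 672.0 → σ = 45.9 MPa, n = 14.7
  sample S: E = 448.8, α = 4.54, σ_y = 536.0 → σ = 452 MPa, n = 1.18
The minimum is sample F at n = 0.363.

sample F, n = 0.363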